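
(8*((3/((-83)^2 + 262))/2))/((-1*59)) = -12/421909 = -0.00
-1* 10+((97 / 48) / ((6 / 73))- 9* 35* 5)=-449399 / 288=-1560.41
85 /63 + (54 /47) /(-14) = 536 /423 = 1.27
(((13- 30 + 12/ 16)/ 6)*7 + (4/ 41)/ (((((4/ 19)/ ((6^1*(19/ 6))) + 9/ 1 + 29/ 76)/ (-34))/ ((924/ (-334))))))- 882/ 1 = -6753740763/ 7504312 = -899.98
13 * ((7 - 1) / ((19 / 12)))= 49.26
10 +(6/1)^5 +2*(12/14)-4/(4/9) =54451/7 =7778.71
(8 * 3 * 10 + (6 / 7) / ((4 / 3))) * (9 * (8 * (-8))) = -970272 / 7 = -138610.29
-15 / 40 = -3 / 8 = -0.38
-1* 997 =-997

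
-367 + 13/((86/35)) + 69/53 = -360.41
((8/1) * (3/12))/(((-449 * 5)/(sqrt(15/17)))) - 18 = -18 - 2 * sqrt(255)/38165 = -18.00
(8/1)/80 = 1/10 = 0.10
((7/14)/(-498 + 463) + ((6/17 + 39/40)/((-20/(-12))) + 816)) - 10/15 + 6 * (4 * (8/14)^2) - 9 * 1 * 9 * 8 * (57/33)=-1623611287/5497800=-295.32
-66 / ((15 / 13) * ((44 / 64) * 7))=-416 / 35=-11.89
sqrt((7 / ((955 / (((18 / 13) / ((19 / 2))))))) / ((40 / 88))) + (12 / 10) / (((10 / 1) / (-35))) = -21 / 5 + 6* sqrt(3632629) / 235885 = -4.15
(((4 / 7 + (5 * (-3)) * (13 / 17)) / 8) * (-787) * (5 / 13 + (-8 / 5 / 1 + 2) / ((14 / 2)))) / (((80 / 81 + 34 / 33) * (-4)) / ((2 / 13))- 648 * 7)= -0.10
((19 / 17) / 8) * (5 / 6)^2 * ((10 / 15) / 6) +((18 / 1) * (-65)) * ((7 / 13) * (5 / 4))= -34699925 / 44064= -787.49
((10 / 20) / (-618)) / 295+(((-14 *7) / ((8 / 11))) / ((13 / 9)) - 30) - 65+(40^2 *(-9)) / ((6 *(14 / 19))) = -57160429163 / 16590210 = -3445.43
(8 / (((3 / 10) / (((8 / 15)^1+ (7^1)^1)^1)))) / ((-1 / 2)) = -3616 / 9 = -401.78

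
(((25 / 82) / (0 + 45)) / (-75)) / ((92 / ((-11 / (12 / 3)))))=11 / 4073760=0.00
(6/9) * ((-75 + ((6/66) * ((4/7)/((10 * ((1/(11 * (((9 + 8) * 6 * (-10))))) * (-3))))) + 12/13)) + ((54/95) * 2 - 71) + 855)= 12630146/25935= 486.99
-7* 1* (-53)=371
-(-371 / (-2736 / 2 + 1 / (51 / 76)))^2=-7306209 / 99121936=-0.07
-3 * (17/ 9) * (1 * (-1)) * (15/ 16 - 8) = -1921/ 48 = -40.02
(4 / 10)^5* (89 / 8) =356 / 3125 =0.11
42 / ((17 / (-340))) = -840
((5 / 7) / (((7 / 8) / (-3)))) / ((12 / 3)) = -30 / 49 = -0.61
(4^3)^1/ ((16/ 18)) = 72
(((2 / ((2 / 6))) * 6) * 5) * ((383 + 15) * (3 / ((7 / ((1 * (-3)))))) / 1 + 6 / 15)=-644256 / 7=-92036.57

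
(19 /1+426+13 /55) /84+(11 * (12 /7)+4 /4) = 4151 /165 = 25.16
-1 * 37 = -37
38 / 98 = 19 / 49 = 0.39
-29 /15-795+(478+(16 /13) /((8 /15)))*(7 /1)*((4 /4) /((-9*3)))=-1617158 /1755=-921.46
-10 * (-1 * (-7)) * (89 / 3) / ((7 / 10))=-8900 / 3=-2966.67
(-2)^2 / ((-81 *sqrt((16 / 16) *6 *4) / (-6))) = 2 *sqrt(6) / 81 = 0.06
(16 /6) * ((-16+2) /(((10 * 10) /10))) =-56 /15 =-3.73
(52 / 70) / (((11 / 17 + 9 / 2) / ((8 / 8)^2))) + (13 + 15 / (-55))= 12.87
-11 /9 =-1.22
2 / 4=1 / 2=0.50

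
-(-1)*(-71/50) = -71/50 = -1.42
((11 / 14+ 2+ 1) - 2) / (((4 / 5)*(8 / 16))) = 125 / 28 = 4.46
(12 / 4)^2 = 9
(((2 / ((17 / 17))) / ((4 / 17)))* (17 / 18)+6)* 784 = 98980 / 9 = 10997.78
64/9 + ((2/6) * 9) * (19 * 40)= 20584/9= 2287.11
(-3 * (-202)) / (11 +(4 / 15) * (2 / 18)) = 81810 / 1489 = 54.94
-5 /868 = -0.01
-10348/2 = -5174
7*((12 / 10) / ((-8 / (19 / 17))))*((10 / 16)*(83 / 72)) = -11039 / 13056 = -0.85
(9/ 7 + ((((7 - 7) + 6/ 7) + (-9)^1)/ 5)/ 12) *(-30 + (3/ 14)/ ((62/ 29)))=-596919/ 17360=-34.38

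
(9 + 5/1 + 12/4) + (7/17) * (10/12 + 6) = 2021/102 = 19.81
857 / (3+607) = 857 / 610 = 1.40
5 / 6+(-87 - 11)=-97.17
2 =2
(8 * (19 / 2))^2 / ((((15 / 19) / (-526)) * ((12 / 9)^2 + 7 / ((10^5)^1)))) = -3463520640000 / 1600063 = -2164615.17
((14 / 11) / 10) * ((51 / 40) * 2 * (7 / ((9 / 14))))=5831 / 1650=3.53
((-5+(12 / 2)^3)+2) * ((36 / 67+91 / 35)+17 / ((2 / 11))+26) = 17501571 / 670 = 26121.75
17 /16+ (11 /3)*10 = 1811 /48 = 37.73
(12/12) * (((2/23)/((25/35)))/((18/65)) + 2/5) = 869/1035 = 0.84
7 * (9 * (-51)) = -3213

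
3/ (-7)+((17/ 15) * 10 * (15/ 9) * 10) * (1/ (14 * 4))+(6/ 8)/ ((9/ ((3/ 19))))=2023/ 684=2.96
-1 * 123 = -123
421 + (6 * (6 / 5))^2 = 11821 / 25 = 472.84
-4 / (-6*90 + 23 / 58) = 232 / 31297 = 0.01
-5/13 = -0.38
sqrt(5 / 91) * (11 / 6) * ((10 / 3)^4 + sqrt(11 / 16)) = 11 * sqrt(5005) / 2184 + 55000 * sqrt(455) / 22113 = 53.41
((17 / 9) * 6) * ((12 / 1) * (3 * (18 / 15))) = 489.60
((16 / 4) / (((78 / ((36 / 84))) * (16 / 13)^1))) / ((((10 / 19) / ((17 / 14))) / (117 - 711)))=-95931 / 3920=-24.47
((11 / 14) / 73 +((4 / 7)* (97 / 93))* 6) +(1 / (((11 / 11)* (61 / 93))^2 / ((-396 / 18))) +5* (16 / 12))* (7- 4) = -15304545071 / 117888722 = -129.82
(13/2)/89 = 13/178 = 0.07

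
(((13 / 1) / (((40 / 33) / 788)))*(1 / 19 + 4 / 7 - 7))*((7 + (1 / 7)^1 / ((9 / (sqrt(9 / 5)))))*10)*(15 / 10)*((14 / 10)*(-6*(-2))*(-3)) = 1290006432*sqrt(5) / 3325 + 27090135072 / 95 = 286026848.00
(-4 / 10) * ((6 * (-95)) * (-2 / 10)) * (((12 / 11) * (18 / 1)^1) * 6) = -295488 / 55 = -5372.51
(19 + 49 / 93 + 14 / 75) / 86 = 7639 / 33325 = 0.23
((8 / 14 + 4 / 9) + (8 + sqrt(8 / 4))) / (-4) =-142 / 63 - sqrt(2) / 4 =-2.61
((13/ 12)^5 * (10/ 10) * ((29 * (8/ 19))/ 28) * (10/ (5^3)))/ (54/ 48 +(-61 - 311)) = -10767497/ 76712378400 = -0.00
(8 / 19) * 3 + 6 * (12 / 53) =2640 / 1007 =2.62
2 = 2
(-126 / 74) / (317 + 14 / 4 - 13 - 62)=-0.01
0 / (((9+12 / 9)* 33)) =0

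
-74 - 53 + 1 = -126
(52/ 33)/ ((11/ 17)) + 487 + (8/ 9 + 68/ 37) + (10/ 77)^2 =971736767/ 1974357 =492.18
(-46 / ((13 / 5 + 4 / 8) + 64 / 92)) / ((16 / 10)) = -13225 / 1746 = -7.57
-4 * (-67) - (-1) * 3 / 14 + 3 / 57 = 71359 / 266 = 268.27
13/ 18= 0.72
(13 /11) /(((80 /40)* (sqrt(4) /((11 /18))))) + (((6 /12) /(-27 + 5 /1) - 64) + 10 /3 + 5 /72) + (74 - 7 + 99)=6967 /66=105.56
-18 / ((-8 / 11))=99 / 4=24.75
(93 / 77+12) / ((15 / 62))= 21018 / 385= 54.59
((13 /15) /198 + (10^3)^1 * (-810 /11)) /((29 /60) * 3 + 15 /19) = -755509046 /22977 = -32881.10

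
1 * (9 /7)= 9 /7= 1.29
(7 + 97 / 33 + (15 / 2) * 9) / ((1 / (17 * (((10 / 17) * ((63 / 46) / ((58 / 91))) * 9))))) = 439520445 / 29348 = 14976.16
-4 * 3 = -12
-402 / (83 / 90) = -435.90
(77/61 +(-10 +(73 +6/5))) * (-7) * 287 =-40111694/305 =-131513.75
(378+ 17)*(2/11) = 71.82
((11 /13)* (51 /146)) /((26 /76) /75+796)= 799425 /2152913737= 0.00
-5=-5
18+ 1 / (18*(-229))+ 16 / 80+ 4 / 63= 2634839 / 144270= 18.26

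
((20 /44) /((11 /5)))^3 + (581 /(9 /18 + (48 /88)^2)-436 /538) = 727.71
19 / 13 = 1.46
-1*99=-99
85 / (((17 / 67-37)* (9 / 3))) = -0.77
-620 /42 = -310 /21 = -14.76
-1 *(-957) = 957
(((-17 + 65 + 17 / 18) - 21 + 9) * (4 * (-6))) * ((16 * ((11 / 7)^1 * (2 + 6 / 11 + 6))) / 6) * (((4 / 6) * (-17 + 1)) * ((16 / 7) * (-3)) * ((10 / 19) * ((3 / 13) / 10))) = -7700480 / 273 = -28206.89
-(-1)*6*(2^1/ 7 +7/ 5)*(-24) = -242.74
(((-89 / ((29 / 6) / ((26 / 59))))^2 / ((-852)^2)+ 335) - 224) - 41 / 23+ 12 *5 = 57436739829939 / 339425567303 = 169.22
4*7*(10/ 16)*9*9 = 2835/ 2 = 1417.50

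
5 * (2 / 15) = 2 / 3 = 0.67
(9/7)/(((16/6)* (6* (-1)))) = -9/112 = -0.08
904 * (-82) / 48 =-4633 / 3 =-1544.33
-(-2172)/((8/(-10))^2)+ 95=13955/4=3488.75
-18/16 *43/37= -387/296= -1.31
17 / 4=4.25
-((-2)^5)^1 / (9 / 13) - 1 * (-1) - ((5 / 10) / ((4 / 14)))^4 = 87191 / 2304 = 37.84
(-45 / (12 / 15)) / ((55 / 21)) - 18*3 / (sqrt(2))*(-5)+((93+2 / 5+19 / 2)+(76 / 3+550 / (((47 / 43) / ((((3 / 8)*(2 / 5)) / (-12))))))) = 6232921 / 62040+135*sqrt(2) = 291.38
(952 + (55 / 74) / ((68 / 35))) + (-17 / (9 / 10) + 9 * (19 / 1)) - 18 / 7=349326979 / 317016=1101.92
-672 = -672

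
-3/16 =-0.19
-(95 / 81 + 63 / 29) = -7858 / 2349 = -3.35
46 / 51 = 0.90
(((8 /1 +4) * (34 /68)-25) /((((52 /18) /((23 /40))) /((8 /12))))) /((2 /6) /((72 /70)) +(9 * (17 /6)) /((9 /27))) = -35397 /1078610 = -0.03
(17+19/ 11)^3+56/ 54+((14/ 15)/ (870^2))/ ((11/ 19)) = 5514771065677/ 839528250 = 6568.89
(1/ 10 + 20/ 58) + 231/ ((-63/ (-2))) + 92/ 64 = 64141/ 6960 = 9.22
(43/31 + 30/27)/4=697/1116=0.62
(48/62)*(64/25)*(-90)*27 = -746496/155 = -4816.10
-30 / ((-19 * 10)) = 3 / 19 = 0.16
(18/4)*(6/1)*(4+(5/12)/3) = 447/4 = 111.75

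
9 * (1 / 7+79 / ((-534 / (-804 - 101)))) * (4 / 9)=1001998 / 1869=536.11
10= 10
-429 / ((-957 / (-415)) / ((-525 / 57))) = 944125 / 551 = 1713.48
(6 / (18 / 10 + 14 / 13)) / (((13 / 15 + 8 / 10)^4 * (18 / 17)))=351 / 1375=0.26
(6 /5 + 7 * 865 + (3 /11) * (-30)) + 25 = 334016 /55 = 6073.02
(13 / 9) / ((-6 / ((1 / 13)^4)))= -1 / 118638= -0.00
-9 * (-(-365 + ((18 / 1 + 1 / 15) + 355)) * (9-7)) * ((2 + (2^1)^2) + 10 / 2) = 7986 / 5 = 1597.20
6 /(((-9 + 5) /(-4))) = 6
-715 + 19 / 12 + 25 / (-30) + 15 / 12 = -713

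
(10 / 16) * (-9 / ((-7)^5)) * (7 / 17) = 45 / 326536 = 0.00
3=3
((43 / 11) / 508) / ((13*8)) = 43 / 581152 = 0.00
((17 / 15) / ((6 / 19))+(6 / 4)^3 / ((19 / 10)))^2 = 336685801 / 11696400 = 28.79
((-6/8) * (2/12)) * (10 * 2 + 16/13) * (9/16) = -621/416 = -1.49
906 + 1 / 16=906.06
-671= -671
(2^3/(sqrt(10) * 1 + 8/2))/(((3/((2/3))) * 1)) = 32/27-8 * sqrt(10)/27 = 0.25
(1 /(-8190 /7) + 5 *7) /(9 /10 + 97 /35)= 286643 /30069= 9.53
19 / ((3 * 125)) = 0.05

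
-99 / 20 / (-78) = 33 / 520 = 0.06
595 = 595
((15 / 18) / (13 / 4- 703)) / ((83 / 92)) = -920 / 696951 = -0.00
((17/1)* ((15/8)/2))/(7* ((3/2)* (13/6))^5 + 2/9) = 146880/23393507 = 0.01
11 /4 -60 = -229 /4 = -57.25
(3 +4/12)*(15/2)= 25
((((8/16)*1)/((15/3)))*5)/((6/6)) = 1/2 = 0.50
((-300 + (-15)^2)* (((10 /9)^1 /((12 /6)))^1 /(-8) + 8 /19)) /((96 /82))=-493025 /21888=-22.52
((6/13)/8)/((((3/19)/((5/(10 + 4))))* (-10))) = -19/1456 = -0.01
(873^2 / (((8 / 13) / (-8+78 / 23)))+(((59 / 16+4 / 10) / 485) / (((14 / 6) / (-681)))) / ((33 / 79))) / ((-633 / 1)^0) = -392202734041179 / 68714800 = -5707689.38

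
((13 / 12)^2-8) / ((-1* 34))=983 / 4896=0.20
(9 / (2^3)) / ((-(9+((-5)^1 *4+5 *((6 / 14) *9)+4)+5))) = -63 / 968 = -0.07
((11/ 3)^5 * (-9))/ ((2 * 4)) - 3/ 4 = -161213/ 216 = -746.36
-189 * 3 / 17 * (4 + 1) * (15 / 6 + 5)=-1250.74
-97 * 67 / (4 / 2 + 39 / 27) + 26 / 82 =-2397728 / 1271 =-1886.49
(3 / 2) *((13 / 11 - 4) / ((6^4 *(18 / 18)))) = -31 / 9504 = -0.00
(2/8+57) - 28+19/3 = 427/12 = 35.58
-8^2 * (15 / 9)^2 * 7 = -11200 / 9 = -1244.44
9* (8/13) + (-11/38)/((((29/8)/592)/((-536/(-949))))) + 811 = 413005417/522899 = 789.84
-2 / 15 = -0.13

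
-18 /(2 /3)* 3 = -81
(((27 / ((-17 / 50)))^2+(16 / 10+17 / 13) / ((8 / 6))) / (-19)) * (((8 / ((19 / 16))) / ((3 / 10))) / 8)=-931.99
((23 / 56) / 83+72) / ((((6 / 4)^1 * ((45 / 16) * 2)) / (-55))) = -7362938 / 15687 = -469.37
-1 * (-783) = 783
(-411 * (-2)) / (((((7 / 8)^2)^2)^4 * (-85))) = -231372430856159232 / 2824799098416085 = -81.91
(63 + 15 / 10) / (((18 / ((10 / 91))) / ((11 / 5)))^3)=57233 / 366235506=0.00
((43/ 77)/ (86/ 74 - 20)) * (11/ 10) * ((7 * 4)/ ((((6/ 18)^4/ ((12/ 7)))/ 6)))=-18557424/ 24395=-760.71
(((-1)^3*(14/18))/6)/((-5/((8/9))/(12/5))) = 112/2025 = 0.06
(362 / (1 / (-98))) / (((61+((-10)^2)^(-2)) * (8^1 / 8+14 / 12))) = -43440000 / 161837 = -268.42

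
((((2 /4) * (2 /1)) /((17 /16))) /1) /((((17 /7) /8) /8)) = 7168 /289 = 24.80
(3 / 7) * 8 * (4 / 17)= 0.81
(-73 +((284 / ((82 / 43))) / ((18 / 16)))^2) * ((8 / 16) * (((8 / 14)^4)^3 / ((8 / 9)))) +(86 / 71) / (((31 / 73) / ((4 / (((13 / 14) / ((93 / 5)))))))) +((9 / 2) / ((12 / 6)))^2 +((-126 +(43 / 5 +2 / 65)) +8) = 32383148416477939919 / 237883891496623344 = 136.13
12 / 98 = 6 / 49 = 0.12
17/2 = 8.50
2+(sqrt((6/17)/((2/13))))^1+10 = sqrt(663)/17+12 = 13.51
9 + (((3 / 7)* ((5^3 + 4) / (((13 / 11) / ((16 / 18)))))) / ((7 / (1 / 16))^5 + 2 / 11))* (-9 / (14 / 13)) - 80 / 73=2740467745692779 / 346714291047929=7.90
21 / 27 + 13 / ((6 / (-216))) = -467.22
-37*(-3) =111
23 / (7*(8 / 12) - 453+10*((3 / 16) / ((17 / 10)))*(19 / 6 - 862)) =-9384 / 569395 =-0.02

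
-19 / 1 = -19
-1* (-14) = 14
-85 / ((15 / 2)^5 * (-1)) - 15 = -2277581 / 151875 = -15.00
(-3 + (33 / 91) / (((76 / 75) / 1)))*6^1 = -54819 / 3458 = -15.85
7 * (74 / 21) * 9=222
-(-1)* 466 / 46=233 / 23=10.13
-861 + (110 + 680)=-71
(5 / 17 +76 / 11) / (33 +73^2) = 1347 / 1002694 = 0.00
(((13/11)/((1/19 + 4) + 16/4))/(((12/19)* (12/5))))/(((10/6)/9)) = 4693/8976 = 0.52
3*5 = 15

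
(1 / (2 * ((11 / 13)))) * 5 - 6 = -67 / 22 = -3.05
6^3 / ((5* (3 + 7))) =108 / 25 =4.32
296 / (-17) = -296 / 17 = -17.41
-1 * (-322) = 322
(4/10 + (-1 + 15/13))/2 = 18/65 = 0.28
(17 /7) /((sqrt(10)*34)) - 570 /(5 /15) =-1710+sqrt(10) /140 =-1709.98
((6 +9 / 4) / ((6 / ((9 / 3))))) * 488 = 2013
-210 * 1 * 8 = -1680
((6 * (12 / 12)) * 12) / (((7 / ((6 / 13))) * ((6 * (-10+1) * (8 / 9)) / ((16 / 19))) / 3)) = -432 / 1729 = -0.25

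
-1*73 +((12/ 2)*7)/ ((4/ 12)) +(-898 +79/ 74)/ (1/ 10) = -329904/ 37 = -8916.32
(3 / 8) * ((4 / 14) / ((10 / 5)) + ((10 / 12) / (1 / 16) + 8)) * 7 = 451 / 8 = 56.38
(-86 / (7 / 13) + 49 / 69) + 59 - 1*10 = -53132 / 483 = -110.00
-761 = -761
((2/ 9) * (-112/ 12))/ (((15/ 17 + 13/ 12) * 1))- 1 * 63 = -231175/ 3609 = -64.06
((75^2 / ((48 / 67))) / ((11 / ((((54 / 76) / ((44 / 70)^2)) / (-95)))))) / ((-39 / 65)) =1385015625 / 61502848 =22.52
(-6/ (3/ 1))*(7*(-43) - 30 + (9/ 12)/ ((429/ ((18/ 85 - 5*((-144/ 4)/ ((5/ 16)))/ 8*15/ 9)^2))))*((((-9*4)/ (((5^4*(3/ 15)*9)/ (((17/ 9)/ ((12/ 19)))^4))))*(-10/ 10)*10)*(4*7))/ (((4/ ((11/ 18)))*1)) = 1601503005053651/ 23914845000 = 66966.90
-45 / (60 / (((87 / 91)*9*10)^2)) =-45981675 / 8281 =-5552.67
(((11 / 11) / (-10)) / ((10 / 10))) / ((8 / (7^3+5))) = -87 / 20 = -4.35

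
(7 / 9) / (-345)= -7 / 3105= -0.00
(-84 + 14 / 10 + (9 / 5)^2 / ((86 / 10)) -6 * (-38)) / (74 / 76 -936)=-1190996 / 7639165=-0.16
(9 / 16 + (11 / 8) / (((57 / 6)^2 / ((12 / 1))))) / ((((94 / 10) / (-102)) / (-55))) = 444.82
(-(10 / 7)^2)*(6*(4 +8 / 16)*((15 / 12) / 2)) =-3375 / 98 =-34.44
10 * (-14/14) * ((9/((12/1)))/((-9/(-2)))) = -5/3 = -1.67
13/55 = 0.24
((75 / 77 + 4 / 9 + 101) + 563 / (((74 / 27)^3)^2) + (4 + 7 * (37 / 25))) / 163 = 335999326003904687 / 463715023094769600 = 0.72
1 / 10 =0.10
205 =205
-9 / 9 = -1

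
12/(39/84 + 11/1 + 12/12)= 336/349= 0.96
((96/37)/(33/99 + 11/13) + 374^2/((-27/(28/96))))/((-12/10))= 1040035345/827172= 1257.34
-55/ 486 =-0.11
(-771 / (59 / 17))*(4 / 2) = -26214 / 59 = -444.31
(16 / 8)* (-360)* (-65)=46800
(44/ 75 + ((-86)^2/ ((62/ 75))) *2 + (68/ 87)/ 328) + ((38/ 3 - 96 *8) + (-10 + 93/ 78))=615609674273/ 35937525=17130.00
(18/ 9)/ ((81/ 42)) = 28/ 27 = 1.04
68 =68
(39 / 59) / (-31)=-39 / 1829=-0.02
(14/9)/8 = 7/36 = 0.19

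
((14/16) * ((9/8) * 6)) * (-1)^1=-189/32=-5.91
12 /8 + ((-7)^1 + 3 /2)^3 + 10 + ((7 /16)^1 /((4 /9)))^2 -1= -634495 /4096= -154.91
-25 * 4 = -100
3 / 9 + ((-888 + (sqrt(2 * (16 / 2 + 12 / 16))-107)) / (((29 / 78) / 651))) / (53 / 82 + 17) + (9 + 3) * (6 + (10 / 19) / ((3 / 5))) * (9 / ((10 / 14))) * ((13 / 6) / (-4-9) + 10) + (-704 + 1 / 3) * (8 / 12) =-3192207672523 / 35878365 + 2081898 * sqrt(70) / 41963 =-88557.96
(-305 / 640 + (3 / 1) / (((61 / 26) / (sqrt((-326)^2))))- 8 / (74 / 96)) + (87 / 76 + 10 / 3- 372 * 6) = -29995173637 / 16467072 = -1821.52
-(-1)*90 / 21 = 4.29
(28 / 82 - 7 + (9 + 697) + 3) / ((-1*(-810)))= 14398 / 16605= 0.87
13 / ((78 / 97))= 97 / 6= 16.17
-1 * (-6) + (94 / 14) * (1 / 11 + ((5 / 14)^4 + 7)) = 53.72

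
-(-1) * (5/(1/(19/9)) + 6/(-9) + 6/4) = 205/18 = 11.39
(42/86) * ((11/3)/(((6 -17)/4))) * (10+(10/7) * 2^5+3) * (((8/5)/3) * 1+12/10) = -14248/215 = -66.27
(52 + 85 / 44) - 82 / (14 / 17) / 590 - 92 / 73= 348239383 / 6632780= 52.50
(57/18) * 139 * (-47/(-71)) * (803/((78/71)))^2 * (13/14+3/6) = 28413563393765/127764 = 222390997.42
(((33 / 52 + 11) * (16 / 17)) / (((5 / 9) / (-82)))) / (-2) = 178596 / 221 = 808.13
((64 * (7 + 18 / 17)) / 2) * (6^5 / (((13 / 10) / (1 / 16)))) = 21306240 / 221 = 96408.33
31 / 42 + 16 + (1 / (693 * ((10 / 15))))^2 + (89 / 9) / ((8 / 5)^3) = 174419647 / 9106944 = 19.15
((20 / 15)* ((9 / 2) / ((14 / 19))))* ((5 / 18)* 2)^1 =95 / 21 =4.52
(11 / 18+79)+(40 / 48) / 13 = 79.68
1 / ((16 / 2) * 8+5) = 1 / 69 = 0.01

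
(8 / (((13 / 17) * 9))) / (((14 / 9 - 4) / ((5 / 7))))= -340 / 1001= -0.34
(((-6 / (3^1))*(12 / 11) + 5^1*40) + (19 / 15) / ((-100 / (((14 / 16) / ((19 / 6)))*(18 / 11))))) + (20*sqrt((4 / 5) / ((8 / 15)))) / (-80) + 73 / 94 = 102670539 / 517000- sqrt(6) / 8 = 198.28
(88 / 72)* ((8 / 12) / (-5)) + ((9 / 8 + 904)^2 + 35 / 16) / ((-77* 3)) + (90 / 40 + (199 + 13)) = -2217022121 / 665280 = -3332.46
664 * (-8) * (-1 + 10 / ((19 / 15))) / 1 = -695872 / 19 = -36624.84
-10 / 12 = -5 / 6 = -0.83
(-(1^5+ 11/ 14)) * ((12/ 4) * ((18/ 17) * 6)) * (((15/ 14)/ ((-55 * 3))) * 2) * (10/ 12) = 3375/ 9163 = 0.37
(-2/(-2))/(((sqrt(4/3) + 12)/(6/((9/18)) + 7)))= 171/107 - 19 * sqrt(3)/214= 1.44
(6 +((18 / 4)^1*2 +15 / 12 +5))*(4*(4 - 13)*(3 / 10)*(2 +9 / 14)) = -16983 / 28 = -606.54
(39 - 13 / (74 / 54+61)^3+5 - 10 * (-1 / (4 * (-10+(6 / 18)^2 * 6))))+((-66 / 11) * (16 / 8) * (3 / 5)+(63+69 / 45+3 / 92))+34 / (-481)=112087558517672099 / 1109477421753792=101.03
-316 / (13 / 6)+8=-1792 / 13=-137.85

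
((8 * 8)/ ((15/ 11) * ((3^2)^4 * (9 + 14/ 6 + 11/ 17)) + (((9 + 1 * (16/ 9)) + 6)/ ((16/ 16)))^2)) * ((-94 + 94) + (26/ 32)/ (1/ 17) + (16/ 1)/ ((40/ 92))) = 122660406/ 4069540105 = 0.03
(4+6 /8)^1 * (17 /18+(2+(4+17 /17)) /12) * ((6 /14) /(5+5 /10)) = 95 /168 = 0.57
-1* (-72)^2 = -5184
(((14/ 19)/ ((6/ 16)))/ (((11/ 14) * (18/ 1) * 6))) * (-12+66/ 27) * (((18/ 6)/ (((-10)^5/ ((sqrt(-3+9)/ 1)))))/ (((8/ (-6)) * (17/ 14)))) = -14749 * sqrt(6)/ 3597412500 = -0.00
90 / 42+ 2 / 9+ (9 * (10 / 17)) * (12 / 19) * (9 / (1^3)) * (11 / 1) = 6784087 / 20349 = 333.39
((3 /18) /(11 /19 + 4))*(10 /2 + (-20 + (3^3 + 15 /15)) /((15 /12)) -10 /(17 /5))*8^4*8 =223821824 /22185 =10088.88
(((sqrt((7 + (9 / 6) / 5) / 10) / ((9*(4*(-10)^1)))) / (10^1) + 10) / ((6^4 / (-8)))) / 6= -5 / 486 + sqrt(73) / 34992000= -0.01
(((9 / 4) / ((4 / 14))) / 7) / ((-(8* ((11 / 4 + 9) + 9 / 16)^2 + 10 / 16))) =-12 / 12943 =-0.00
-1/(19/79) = -79/19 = -4.16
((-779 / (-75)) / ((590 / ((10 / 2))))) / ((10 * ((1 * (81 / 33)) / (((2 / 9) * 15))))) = 8569 / 716850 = 0.01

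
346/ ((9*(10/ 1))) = 173/ 45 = 3.84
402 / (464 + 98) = 201 / 281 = 0.72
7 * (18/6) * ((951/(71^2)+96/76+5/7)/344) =2178399/16473988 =0.13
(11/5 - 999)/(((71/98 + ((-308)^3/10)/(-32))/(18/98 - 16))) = 7725200/44740589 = 0.17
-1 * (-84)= 84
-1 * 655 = -655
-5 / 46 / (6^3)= -5 / 9936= -0.00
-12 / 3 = -4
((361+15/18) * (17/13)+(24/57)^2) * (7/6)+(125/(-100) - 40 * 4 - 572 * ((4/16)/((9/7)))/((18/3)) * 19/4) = 302.93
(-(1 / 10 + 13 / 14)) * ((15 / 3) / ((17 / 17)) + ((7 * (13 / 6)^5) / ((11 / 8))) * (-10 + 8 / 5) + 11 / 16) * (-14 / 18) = -145141451 / 89100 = -1628.97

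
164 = 164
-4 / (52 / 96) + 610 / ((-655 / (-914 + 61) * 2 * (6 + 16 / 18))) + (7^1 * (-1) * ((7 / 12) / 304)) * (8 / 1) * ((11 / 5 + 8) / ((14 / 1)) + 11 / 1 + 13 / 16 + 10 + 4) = 91328001247 / 1925888640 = 47.42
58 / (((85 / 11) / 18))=11484 / 85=135.11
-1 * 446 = -446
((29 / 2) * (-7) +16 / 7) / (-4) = 1389 / 56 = 24.80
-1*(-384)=384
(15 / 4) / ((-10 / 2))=-3 / 4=-0.75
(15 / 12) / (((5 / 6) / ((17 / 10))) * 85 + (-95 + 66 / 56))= -105 / 4381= -0.02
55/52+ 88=4631/52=89.06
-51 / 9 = -5.67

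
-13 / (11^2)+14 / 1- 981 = -117020 / 121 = -967.11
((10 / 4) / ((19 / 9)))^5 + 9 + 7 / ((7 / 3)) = 1135350141 / 79235168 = 14.33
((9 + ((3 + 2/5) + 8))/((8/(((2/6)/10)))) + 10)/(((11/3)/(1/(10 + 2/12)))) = 18153/67100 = 0.27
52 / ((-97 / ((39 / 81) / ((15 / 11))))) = -0.19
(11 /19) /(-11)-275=-5226 /19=-275.05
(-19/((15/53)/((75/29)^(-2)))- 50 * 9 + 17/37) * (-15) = 1434744194/208125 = 6893.67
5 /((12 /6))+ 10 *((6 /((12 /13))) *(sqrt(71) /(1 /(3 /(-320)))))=5 /2 - 39 *sqrt(71) /64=-2.63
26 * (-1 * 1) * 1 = -26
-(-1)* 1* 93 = 93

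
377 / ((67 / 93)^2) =3260673 / 4489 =726.37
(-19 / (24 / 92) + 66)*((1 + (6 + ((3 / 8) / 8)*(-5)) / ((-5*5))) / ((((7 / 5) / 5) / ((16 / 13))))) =-50471 / 2184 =-23.11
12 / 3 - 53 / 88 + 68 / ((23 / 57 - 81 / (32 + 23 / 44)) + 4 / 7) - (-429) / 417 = -15854165677 / 392047832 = -40.44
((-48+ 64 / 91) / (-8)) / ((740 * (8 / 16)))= 269 / 16835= 0.02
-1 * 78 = -78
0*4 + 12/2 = 6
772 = 772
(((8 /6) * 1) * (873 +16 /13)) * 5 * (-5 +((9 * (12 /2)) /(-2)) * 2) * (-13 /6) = 6705350 /9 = 745038.89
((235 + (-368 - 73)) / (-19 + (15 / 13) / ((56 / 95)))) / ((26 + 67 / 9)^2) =1735344 / 160583801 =0.01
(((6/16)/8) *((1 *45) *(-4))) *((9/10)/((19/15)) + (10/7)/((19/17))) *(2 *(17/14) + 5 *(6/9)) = -2880405/29792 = -96.68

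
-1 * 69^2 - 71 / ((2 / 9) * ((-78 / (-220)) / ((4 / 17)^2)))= -18074517 / 3757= -4810.89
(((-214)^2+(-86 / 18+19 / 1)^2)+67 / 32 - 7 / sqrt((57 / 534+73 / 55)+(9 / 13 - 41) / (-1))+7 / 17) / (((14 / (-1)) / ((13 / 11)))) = -26350717159 / 6785856+13*sqrt(676117675090) / 116874274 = -3883.09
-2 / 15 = -0.13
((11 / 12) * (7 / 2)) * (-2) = -77 / 12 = -6.42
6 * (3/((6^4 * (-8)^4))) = 1/294912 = 0.00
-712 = -712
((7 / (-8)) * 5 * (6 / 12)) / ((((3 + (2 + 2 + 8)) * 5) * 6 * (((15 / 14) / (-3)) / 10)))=49 / 360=0.14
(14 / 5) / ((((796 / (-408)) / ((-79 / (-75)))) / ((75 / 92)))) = -28203 / 22885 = -1.23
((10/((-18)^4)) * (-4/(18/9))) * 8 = -10/6561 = -0.00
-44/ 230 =-22/ 115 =-0.19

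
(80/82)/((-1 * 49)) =-40/2009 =-0.02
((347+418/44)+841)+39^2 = 5437/2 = 2718.50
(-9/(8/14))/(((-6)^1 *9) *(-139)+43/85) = -5355/2552212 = -0.00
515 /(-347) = -515 /347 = -1.48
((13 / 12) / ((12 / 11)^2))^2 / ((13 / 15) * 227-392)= -12371645 / 2915315712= -0.00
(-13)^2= 169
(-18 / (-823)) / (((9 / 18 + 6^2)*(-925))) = -36 / 55573075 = -0.00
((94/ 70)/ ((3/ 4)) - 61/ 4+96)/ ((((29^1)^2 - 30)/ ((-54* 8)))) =-1248012/ 28385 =-43.97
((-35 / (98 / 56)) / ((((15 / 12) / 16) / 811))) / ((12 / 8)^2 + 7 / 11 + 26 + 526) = -9135104 / 24415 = -374.16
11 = 11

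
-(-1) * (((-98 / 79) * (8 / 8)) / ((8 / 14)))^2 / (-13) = -117649 / 324532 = -0.36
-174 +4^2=-158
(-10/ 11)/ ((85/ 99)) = -18/ 17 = -1.06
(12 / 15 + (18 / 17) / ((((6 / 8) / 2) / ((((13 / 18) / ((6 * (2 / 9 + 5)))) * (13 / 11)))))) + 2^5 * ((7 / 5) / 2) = 1022904 / 43945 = 23.28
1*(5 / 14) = 5 / 14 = 0.36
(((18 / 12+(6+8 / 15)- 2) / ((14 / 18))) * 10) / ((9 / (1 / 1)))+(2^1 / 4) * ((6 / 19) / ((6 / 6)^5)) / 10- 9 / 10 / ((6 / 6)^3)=15431 / 1995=7.73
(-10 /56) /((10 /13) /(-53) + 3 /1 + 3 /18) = -0.06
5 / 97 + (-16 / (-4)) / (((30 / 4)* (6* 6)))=869 / 13095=0.07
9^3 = 729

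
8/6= 4/3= 1.33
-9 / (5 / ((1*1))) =-9 / 5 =-1.80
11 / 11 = 1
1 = 1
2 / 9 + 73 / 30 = 239 / 90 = 2.66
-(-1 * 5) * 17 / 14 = 6.07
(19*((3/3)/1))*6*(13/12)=247/2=123.50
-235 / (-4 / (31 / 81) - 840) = 7285 / 26364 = 0.28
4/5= 0.80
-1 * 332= -332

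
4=4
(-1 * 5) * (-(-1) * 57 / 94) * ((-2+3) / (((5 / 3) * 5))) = -171 / 470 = -0.36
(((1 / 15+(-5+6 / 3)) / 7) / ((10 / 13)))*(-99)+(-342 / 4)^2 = 5154927 / 700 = 7364.18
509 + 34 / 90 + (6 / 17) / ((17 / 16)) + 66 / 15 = 1337200 / 2601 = 514.11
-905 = -905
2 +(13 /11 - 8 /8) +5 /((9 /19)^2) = 21799 /891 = 24.47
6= 6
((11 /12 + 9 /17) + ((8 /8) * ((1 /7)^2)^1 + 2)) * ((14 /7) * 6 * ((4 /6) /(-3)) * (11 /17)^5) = -11161156402 /10644667929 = -1.05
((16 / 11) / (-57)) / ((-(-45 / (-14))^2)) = 3136 / 1269675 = 0.00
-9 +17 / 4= -19 / 4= -4.75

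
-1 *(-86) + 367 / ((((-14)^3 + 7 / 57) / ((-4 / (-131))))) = 1761929990 / 20488531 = 86.00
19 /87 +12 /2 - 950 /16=-36997 /696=-53.16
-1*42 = -42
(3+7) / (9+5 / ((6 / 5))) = 0.76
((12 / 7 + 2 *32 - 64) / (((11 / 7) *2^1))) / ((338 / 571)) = 1713 / 1859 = 0.92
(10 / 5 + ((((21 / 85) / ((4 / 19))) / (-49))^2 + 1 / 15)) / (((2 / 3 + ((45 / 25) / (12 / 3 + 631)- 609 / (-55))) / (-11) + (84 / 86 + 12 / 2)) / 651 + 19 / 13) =28064025650415183 / 19964489453572496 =1.41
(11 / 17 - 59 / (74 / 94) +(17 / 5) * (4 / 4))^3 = -11086136052888833 / 31107273625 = -356384.05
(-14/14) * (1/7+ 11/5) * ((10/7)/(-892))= 41/10927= 0.00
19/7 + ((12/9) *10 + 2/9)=1025/63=16.27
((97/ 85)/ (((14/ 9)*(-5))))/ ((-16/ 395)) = 68967/ 19040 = 3.62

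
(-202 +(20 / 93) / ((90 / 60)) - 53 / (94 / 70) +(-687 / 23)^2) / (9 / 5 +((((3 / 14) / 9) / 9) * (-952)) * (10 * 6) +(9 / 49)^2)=-27100769832395 / 6215611935761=-4.36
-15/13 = -1.15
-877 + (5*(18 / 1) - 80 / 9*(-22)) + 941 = 3146 / 9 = 349.56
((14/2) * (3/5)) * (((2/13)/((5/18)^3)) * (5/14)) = 17496/1625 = 10.77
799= 799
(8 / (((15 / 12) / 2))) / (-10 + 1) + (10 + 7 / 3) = 491 / 45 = 10.91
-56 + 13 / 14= -771 / 14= -55.07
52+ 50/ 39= 2078/ 39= 53.28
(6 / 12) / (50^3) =1 / 250000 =0.00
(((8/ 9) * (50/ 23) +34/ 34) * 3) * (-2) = -1214/ 69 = -17.59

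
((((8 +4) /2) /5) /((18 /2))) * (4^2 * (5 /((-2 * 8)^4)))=1 /6144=0.00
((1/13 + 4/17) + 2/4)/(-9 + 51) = 0.02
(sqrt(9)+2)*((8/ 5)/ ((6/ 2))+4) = 68/ 3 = 22.67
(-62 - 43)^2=11025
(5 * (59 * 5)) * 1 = 1475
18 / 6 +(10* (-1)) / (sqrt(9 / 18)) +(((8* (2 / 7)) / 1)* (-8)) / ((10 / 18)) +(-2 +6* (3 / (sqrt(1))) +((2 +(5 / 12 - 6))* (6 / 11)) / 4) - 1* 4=-56681 / 3080 - 10* sqrt(2)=-32.55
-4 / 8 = -1 / 2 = -0.50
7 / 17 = 0.41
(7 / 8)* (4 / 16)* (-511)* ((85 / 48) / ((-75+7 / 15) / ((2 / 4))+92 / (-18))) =4560675 / 3552256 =1.28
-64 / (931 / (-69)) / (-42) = -736 / 6517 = -0.11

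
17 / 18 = 0.94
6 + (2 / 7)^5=100874 / 16807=6.00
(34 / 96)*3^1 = 17 / 16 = 1.06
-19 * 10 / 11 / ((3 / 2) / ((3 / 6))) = -190 / 33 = -5.76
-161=-161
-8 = -8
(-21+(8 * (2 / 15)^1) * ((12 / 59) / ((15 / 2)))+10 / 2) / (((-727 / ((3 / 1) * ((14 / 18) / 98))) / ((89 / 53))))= 449272 / 511499025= 0.00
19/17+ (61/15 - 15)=-2503/255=-9.82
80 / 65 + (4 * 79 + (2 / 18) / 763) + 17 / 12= 113783953 / 357084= 318.65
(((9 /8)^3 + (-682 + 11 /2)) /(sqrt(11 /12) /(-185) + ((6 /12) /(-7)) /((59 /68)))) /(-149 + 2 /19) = -1578042773490225 /28540034775232 + 69075958182455 * sqrt(33) /114160139100928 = -51.82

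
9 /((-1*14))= -9 /14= -0.64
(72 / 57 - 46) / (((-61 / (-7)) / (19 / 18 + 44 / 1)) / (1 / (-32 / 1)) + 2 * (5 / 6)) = 14476350 / 1463437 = 9.89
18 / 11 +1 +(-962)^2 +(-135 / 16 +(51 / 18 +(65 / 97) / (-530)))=2512061555533 / 2714448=925441.03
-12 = -12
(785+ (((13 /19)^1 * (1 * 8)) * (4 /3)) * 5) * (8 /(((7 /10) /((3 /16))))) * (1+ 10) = 19363.72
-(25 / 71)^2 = -625 / 5041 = -0.12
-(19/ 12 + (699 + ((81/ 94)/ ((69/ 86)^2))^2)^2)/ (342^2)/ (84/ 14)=-2252033791680837537088159/ 3218094761800702040928288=-0.70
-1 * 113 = -113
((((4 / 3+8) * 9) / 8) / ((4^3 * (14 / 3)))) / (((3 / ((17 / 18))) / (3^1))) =17 / 512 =0.03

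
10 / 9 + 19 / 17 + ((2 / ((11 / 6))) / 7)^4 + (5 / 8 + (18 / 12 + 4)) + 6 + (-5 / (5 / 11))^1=144328614169 / 43027322184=3.35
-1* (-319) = 319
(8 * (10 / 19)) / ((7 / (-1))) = -80 / 133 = -0.60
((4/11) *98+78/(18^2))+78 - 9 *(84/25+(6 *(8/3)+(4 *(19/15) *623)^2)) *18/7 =-4793942856959/20790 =-230588882.01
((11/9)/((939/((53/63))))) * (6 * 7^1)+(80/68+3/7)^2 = 941414519/359023833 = 2.62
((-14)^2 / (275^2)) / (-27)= -196 / 2041875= -0.00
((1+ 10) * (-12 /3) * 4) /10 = -88 /5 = -17.60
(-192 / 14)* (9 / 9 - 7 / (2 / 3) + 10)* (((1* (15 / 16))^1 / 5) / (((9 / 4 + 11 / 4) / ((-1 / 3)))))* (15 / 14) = 9 / 98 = 0.09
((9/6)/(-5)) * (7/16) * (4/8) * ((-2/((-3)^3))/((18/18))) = -7/1440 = -0.00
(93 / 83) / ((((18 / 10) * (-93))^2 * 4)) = 25 / 2500956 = 0.00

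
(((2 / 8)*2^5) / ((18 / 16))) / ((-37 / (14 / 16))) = -56 / 333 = -0.17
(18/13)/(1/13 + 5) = 3/11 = 0.27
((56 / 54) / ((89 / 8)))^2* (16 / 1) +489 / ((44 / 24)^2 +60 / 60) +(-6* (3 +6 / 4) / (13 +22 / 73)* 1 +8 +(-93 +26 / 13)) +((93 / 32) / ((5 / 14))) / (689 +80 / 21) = 27.25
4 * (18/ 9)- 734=-726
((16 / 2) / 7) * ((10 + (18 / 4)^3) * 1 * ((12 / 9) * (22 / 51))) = 71192 / 1071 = 66.47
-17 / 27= -0.63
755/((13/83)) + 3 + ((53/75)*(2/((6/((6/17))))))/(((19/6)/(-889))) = 503884716/104975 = 4800.04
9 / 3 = 3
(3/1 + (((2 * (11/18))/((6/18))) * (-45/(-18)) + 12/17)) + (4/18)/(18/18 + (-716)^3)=1445856016537/112320878670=12.87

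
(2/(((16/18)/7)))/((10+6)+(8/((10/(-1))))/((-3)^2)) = 2835/2864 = 0.99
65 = 65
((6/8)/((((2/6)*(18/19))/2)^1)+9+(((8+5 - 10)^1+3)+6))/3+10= 223/12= 18.58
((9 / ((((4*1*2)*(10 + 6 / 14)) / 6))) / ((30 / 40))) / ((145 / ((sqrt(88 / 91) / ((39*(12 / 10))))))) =sqrt(2002) / 357773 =0.00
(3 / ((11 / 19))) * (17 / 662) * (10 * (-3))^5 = -11773350000 / 3641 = -3233548.48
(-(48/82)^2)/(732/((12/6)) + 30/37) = -592/633737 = -0.00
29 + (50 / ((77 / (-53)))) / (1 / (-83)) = 222183 / 77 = 2885.49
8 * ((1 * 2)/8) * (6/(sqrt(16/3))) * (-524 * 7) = -11004 * sqrt(3) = -19059.49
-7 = -7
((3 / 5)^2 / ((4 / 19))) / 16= 171 / 1600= 0.11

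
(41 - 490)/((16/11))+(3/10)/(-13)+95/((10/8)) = -242019/1040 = -232.71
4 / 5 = 0.80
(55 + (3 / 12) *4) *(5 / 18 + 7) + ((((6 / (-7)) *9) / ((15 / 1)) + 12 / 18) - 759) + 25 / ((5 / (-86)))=-246107 / 315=-781.29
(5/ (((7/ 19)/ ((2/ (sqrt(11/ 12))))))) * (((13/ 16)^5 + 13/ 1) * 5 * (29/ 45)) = 38577661655 * sqrt(33)/ 181665792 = 1219.89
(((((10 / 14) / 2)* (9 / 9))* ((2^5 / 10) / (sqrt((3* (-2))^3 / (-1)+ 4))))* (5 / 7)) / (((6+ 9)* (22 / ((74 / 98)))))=74* sqrt(55) / 4357815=0.00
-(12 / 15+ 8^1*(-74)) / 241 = 2956 / 1205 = 2.45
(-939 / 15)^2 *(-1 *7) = -685783 / 25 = -27431.32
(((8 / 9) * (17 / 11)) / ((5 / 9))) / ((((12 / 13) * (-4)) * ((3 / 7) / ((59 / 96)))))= -91273 / 95040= -0.96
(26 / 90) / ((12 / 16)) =52 / 135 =0.39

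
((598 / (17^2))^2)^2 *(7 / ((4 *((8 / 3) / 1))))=167843314821 / 13951514882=12.03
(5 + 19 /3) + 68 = 238 /3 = 79.33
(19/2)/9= 19/18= 1.06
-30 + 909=879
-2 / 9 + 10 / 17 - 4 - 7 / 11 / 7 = -6269 / 1683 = -3.72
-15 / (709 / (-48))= 720 / 709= 1.02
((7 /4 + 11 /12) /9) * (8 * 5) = 320 /27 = 11.85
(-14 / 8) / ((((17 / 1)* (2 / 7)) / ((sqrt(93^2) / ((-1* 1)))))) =4557 / 136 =33.51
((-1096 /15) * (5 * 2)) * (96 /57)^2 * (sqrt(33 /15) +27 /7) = -20201472 /2527 - 2244608 * sqrt(55) /5415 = -11068.39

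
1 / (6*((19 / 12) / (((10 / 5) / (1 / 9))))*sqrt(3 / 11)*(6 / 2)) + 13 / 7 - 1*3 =-8 / 7 + 4*sqrt(33) / 19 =0.07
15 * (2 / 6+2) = 35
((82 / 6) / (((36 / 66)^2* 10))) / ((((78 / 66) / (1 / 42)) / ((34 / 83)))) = 927707 / 24471720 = 0.04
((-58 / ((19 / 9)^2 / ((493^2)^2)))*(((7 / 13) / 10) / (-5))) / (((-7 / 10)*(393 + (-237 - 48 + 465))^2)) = -30836010161322 / 856026665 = -36022.25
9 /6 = 3 /2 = 1.50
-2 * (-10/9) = 20/9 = 2.22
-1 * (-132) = 132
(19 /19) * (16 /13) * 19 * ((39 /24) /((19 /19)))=38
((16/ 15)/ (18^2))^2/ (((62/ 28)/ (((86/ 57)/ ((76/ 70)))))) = 67424/ 9912260385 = 0.00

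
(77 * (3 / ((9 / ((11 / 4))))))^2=717409 / 144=4982.01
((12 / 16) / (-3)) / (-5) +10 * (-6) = -1199 / 20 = -59.95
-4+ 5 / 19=-3.74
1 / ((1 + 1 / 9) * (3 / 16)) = 4.80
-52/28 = -13/7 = -1.86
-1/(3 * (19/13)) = -13/57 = -0.23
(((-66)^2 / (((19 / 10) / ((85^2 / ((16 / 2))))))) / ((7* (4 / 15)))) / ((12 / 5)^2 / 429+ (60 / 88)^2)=7735252078125 / 3335507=2319063.36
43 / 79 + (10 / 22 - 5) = -3477 / 869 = -4.00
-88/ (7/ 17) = -213.71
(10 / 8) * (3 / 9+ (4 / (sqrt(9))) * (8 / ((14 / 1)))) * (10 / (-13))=-575 / 546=-1.05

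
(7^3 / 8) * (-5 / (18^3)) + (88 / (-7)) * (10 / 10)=-4117733 / 326592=-12.61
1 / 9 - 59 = -530 / 9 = -58.89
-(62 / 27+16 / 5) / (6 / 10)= -742 / 81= -9.16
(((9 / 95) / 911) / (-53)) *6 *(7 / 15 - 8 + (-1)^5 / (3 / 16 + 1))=42966 / 435754075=0.00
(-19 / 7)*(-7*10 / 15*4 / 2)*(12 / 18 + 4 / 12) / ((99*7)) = 76 / 2079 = 0.04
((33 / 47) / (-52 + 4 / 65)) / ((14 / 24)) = -6435 / 277676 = -0.02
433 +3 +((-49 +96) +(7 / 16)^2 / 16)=1978417 / 4096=483.01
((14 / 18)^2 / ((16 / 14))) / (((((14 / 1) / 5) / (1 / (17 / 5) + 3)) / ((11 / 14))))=2695 / 5508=0.49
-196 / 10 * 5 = -98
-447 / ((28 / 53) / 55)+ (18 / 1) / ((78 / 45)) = -16935285 / 364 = -46525.51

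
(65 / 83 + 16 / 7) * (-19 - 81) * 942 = -167958600 / 581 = -289085.37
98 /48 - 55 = -1271 /24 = -52.96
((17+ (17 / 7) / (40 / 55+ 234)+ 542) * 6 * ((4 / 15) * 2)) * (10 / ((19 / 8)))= 1293254784 / 171703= 7531.93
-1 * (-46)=46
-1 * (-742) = 742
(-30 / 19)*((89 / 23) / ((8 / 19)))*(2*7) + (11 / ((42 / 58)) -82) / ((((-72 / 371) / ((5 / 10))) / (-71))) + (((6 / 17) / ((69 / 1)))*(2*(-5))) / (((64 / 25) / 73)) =-12425.65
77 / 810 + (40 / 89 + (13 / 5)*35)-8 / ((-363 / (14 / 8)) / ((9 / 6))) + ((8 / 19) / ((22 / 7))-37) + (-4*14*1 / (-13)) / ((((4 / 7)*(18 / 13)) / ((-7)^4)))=2175576877987 / 165734910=13126.85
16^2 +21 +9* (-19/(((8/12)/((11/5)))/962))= -2712898/5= -542579.60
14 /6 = 7 /3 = 2.33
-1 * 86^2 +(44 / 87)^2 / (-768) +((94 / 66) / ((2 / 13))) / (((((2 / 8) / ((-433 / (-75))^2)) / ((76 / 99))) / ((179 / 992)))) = -55384566746973419 / 7665656130000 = -7225.03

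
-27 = -27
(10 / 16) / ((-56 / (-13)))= 65 / 448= 0.15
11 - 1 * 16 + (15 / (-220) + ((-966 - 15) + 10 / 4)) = -43277 / 44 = -983.57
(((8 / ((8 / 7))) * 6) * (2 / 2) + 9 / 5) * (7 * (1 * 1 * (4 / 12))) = 511 / 5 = 102.20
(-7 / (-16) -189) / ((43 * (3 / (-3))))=3017 / 688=4.39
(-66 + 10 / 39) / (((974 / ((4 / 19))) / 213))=-3.03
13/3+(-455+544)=280/3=93.33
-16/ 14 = -8/ 7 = -1.14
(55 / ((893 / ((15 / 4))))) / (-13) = -825 / 46436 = -0.02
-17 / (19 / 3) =-51 / 19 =-2.68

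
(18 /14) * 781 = 7029 /7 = 1004.14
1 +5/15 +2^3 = 28/3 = 9.33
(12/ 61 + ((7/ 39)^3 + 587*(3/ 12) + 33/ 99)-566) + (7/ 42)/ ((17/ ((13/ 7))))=-721156255135/ 1722386484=-418.70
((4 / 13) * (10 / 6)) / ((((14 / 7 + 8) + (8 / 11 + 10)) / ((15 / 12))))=0.03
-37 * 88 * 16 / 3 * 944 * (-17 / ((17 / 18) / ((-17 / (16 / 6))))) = -1881082368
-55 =-55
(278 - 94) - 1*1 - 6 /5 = 909 /5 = 181.80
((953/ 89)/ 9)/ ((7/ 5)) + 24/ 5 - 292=-8027827/ 28035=-286.35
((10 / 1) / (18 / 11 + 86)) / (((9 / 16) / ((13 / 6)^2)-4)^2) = 12566840 / 1658111089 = 0.01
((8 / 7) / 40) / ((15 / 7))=1 / 75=0.01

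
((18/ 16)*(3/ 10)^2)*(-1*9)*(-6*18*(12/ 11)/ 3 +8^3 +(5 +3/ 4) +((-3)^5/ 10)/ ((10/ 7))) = -185025303/ 440000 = -420.51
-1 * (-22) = 22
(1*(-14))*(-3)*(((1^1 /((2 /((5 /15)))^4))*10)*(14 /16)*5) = 1225 /864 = 1.42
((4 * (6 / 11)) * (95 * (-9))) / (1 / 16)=-328320 / 11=-29847.27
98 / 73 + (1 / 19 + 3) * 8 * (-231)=-7822570 / 1387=-5639.92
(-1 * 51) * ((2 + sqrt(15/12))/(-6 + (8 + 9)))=-102/11- 51 * sqrt(5)/22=-14.46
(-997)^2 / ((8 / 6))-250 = 2981027 / 4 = 745256.75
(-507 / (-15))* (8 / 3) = 1352 / 15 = 90.13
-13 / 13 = -1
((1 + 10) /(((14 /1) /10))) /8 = 55 /56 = 0.98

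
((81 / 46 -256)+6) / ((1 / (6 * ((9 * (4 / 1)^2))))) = -4933008 / 23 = -214478.61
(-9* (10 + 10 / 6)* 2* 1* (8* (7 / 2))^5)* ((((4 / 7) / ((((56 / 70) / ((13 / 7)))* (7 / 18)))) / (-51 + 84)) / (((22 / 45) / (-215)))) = 19879292160000 / 121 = 164291670743.80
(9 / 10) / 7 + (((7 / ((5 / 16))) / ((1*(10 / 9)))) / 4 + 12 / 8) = 1167 / 175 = 6.67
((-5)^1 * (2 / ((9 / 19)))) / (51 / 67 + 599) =-6365 / 180828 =-0.04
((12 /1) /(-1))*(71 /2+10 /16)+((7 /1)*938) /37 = -18947 /74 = -256.04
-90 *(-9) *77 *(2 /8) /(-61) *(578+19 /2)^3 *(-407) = 20589877246640625 /976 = 21096185703525.23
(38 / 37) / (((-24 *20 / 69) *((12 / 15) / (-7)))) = 3059 / 2368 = 1.29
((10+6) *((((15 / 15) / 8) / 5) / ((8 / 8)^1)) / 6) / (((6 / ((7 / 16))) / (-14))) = -49 / 720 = -0.07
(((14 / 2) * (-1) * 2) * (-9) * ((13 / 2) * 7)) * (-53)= -303849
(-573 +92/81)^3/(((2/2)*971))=-99387960734161/516029211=-192601.42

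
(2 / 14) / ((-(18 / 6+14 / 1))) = -1 / 119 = -0.01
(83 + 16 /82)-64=787 /41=19.20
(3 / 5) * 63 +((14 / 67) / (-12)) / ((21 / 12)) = 37979 / 1005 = 37.79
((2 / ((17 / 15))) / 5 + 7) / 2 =125 / 34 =3.68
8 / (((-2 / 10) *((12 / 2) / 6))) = -40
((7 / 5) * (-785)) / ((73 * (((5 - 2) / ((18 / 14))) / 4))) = -1884 / 73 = -25.81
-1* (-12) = 12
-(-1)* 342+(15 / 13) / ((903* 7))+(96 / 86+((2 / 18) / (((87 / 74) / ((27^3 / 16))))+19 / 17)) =49747543091 / 108030104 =460.50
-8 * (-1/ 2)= 4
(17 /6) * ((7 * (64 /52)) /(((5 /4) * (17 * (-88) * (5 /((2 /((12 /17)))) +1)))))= -476 /100815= -0.00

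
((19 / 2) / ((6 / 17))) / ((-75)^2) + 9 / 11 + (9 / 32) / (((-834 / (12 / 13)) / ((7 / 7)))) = 0.82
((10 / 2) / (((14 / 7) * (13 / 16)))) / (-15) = -8 / 39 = -0.21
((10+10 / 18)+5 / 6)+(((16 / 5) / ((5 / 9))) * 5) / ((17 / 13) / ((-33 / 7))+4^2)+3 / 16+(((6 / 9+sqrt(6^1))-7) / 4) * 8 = 3600919 / 4856400+2 * sqrt(6) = 5.64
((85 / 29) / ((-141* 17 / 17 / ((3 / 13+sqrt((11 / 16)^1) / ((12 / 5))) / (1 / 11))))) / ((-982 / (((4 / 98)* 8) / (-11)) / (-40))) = 27200 / 426301421+8500* sqrt(11) / 295131753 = 0.00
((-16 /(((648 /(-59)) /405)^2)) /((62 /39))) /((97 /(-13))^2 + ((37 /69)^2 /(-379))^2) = -1867540919962509800775 /7597486494414355184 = -245.81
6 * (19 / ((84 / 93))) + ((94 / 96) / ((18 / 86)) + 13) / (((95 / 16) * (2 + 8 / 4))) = 9118169 / 71820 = 126.96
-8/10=-4/5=-0.80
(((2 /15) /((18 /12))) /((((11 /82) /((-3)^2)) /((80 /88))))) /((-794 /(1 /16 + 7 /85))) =-8077 /8166290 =-0.00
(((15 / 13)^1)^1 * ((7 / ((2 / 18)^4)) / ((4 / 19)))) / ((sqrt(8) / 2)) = 13089195 * sqrt(2) / 104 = 177989.59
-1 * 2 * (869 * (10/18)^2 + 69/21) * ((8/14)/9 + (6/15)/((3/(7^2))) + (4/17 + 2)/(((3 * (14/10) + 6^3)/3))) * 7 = -25189.88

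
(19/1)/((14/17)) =23.07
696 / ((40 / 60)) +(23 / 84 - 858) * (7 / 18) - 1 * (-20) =730.44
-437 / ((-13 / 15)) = 6555 / 13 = 504.23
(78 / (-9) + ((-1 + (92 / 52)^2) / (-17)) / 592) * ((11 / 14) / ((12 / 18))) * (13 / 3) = -60805657 / 1373736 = -44.26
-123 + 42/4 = -225/2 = -112.50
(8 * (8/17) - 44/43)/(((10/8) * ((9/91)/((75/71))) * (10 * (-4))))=-30394/51901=-0.59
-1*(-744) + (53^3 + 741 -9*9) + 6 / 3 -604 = 149679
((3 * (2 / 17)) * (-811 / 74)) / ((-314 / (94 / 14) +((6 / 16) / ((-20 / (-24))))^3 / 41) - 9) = 37507128000 / 540722200573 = 0.07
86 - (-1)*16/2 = 94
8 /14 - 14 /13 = -46 /91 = -0.51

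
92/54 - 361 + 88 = -7325/27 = -271.30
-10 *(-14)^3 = 27440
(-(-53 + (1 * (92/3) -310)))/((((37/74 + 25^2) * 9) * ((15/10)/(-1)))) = -3988/101331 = -0.04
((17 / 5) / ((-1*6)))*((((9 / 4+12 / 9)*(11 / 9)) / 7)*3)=-8041 / 7560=-1.06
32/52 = 8/13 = 0.62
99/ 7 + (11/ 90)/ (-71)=632533/ 44730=14.14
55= 55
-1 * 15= -15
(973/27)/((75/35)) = 6811/405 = 16.82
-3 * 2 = -6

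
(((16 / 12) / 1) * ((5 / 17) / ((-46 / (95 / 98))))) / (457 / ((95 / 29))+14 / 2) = -45125 / 799964886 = -0.00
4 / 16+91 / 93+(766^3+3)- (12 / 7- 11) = 1170381105175 / 2604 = 449455109.51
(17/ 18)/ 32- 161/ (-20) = 23269/ 2880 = 8.08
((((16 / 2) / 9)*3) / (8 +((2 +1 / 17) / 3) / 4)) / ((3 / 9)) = 1632 / 1667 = 0.98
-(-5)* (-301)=-1505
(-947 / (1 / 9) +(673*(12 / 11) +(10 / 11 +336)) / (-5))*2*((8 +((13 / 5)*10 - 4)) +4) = -32677196 / 55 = -594130.84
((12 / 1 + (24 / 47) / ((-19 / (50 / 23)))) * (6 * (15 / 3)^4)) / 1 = 919755000 / 20539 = 44780.90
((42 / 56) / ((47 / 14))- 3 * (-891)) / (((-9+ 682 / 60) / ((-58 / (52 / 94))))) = -109308105 / 923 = -118426.98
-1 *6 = -6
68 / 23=2.96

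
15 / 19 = 0.79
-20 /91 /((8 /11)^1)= -55 /182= -0.30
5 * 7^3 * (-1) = -1715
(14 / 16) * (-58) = -203 / 4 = -50.75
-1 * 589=-589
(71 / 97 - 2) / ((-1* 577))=123 / 55969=0.00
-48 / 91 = -0.53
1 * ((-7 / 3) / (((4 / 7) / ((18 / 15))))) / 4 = -49 / 40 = -1.22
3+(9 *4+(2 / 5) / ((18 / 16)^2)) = 15923 / 405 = 39.32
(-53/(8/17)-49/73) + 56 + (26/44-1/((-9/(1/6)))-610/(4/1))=-36283033/173448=-209.19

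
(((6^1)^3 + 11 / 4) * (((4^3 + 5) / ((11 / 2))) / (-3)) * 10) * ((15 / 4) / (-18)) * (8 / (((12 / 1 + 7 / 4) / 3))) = 402500 / 121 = 3326.45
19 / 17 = 1.12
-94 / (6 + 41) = -2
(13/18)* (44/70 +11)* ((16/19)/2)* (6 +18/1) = 169312/1995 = 84.87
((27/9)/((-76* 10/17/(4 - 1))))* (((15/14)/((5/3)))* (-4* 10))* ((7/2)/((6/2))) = 459/76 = 6.04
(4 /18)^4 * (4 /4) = 16 /6561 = 0.00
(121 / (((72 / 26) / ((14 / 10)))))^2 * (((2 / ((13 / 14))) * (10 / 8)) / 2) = 65284219 / 12960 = 5037.36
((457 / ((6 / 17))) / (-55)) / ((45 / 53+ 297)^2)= -0.00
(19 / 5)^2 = 361 / 25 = 14.44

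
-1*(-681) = 681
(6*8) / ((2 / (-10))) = -240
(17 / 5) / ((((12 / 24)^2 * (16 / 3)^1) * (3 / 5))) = 17 / 4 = 4.25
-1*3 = -3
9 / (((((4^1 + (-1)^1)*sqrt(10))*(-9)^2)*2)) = sqrt(10) / 540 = 0.01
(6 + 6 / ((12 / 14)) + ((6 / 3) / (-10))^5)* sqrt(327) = 40624* sqrt(327) / 3125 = 235.08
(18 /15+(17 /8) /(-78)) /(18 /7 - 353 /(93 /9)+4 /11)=-8734033 /232555440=-0.04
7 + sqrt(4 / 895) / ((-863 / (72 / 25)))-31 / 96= 641 / 96-144 * sqrt(895) / 19309625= 6.68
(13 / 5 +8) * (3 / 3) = 10.60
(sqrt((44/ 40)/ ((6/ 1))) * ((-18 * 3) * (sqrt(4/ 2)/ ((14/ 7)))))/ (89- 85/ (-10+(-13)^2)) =-1431 * sqrt(330)/ 140660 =-0.18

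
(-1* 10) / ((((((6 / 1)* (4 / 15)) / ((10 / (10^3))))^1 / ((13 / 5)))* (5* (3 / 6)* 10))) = -13 / 2000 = -0.01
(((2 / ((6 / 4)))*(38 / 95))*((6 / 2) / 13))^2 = 64 / 4225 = 0.02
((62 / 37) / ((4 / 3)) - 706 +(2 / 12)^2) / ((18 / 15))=-4693405 / 7992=-587.26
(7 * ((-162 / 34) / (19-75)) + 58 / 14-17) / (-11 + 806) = -3891 / 252280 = -0.02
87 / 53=1.64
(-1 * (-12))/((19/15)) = 180/19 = 9.47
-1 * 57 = -57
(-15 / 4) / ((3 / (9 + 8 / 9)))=-445 / 36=-12.36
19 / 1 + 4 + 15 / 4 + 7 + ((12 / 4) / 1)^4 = 114.75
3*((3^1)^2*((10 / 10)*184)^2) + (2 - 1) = 914113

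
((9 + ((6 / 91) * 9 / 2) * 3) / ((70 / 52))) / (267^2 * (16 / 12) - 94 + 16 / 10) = 300 / 3877517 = 0.00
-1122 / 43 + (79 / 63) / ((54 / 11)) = -3779677 / 146286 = -25.84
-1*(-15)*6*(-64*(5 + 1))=-34560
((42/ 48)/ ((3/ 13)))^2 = 8281/ 576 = 14.38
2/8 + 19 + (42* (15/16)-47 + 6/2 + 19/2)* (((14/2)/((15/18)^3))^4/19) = 102273038314727/18554687500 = 5511.98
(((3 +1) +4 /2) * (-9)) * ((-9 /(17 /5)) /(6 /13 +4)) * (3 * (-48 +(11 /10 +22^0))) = -255879 /58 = -4411.71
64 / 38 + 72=1400 / 19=73.68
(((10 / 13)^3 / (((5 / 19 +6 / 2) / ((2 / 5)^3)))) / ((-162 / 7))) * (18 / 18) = -0.00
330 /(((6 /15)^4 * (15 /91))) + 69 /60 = 3128171 /40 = 78204.28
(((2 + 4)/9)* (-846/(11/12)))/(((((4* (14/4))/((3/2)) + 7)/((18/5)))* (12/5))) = -30456/539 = -56.50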